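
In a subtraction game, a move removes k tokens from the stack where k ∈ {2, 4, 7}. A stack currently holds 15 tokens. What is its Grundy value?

Grundy values for subtraction set {2, 4, 7}:
k:     0  1  2  3  4  5  6  7  8  9 10 11 12 13 14 15
g(k):  0  0  1  1  2  2  0  3  1  0  2  1  0  2  1  0
So g(15) = 0.

0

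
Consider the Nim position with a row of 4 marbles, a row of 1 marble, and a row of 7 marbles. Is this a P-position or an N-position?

N-position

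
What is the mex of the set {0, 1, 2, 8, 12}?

The values 0, 1, 2 are all present; 3 is the first non-negative integer missing from the set.

3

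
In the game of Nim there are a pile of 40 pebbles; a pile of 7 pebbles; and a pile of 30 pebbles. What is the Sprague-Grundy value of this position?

Nim-sum: 40 XOR 7 XOR 30 = 49.

49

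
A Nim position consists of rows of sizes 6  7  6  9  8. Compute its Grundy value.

6

In binary:
  0110  (6)
  0111  (7)
  0110  (6)
  1001  (9)
  1000  (8)
  ----
  0110  (6)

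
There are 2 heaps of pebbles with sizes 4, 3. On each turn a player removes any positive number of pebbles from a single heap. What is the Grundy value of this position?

7

Nim-sum: 4 XOR 3 = 7.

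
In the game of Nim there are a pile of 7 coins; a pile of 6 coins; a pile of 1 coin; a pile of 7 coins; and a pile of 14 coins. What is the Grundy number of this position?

9

Nim-sum: 7 ^ 6 ^ 1 ^ 7 ^ 14 = 9.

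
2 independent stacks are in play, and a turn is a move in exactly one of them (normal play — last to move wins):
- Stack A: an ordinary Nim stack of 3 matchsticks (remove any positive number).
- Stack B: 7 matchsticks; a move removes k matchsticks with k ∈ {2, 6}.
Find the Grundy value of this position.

2

Stack A is a plain Nim stack of size 3, so its Grundy value is 3.
Build the Grundy sequence for stack B with g(k) = mex{g(k−s) : s ∈ {2, 6}, s ≤ k}:
k:     0  1  2  3  4  5  6  7
g(k):  0  0  1  1  0  0  1  1
So g(7) = 1.
By the Sprague-Grundy theorem, the Grundy value of a sum of independent games is the XOR of the component values.
Combined value = 3 ⊕ 1 = 2.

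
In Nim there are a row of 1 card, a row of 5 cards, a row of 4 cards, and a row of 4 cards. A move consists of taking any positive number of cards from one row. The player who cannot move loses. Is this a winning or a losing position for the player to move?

Bitwise XOR of the heap sizes:
  001  (1)
  101  (5)
  100  (4)
  100  (4)
  ---
  100  (4)
The nim-sum is 4 ≠ 0, so this is an N-position: the player to move can win.

Winning position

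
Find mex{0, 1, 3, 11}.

2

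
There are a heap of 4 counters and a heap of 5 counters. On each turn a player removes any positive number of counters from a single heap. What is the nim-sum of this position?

Write each in binary and XOR column by column:
  100  (4)
  101  (5)
  ---
  001  (1)

1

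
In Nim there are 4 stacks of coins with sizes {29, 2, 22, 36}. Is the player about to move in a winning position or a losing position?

Winning position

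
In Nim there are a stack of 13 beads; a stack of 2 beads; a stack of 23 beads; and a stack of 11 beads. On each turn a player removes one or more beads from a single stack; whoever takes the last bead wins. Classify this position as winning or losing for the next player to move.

Winning position

In binary:
  01101  (13)
  00010  (2)
  10111  (23)
  01011  (11)
  -----
  10011  (19)
The nim-sum is 19 ≠ 0, so this is an N-position: the player to move can win.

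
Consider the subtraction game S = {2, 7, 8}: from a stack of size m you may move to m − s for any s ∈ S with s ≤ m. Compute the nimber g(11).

3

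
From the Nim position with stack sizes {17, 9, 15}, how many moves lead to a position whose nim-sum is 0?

1

Compute the nim-sum pairwise:
17 XOR 9 = 24
24 XOR 15 = 23
The overall nim-sum is X = 23. A stack of size p has a winning move iff p XOR X < p (reduce it to p XOR X).
  17: 17 XOR 23 = 6 < 17 — winning move (to 6).
  9: 9 XOR 23 = 30 ≥ 9 — no move.
  15: 15 XOR 23 = 24 ≥ 15 — no move.
That gives 1 winning move.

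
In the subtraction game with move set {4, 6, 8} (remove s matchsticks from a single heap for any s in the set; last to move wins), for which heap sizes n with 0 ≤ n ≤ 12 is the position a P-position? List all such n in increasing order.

0, 1, 2, 3, 12

Compute g(0), g(1), … for moves {4, 6, 8}:
k:     0  1  2  3  4  5  6  7  8  9 10 11 12
g(k):  0  0  0  0  1  1  1  1  2  2  2  2  0
The P-positions (g = 0) in 0..12 are 0, 1, 2, 3, 12.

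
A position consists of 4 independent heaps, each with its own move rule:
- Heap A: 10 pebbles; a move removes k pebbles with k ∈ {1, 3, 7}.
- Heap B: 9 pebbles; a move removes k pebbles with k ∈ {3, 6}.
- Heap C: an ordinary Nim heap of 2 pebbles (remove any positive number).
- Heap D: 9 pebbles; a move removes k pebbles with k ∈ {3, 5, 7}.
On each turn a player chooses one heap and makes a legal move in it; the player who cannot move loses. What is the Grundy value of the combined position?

1

Build the Grundy sequence for heap A with g(k) = mex{g(k−s) : s ∈ {1, 3, 7}, s ≤ k}:
g(0) = mex{} = 0
g(1) = mex{0} = 1
g(2) = mex{1} = 0
g(3) = mex{0} = 1
g(4) = mex{1} = 0
g(5) = mex{0} = 1
g(6) = mex{1} = 0
g(7) = mex{0} = 1
g(8) = mex{1} = 0
g(9) = mex{0} = 1
g(10) = mex{1} = 0
So g(10) = 0.
Build the Grundy sequence for heap B with g(k) = mex{g(k−s) : s ∈ {3, 6}, s ≤ k}:
g(0) = mex{} = 0
g(1) = mex{} = 0
g(2) = mex{} = 0
g(3) = mex{0} = 1
g(4) = mex{0} = 1
g(5) = mex{0} = 1
g(6) = mex{0,1} = 2
g(7) = mex{0,1} = 2
g(8) = mex{0,1} = 2
g(9) = mex{1,2} = 0
So g(9) = 0.
Heap C is a plain Nim heap of size 2, so its Grundy value is 2.
Grundy values for heap D (subtraction set {3, 5, 7}):
g(0) = mex{} = 0
g(1) = mex{} = 0
g(2) = mex{} = 0
g(3) = mex{0} = 1
g(4) = mex{0} = 1
g(5) = mex{0} = 1
g(6) = mex{0,1} = 2
g(7) = mex{0,1} = 2
g(8) = mex{0,1} = 2
g(9) = mex{0,1,2} = 3
So g(9) = 3.
By the Sprague-Grundy theorem, the Grundy value of a sum of independent games is the XOR of the component values.
Combined value = 0 XOR 0 XOR 2 XOR 3 = 1.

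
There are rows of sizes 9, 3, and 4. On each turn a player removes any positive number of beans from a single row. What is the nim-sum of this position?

14

Compute the nim-sum pairwise:
9 ⊕ 3 = 10
10 ⊕ 4 = 14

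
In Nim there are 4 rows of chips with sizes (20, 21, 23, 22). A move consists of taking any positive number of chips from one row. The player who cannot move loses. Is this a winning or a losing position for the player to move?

In binary:
  10100  (20)
  10101  (21)
  10111  (23)
  10110  (22)
  -----
  00000  (0)
The nim-sum is 0, so this is a P-position: the player to move is in a losing position under optimal play.

Losing position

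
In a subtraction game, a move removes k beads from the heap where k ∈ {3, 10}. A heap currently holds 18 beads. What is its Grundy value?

1

Compute g(0), g(1), … for moves {3, 10}:
k:     0  1  2  3  4  5  6  7  8  9 10 11 12 13 14 15 16 17 18
g(k):  0  0  0  1  1  1  0  0  0  1  1  1  2  0  0  0  1  1  1
So g(18) = 1.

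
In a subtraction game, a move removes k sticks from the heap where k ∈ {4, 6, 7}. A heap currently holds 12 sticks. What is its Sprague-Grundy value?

0

Compute g(0), g(1), … for moves {4, 6, 7}:
g(0) = mex{} = 0
g(1) = mex{} = 0
g(2) = mex{} = 0
g(3) = mex{} = 0
g(4) = mex{0} = 1
g(5) = mex{0} = 1
g(6) = mex{0} = 1
g(7) = mex{0} = 1
g(8) = mex{0,1} = 2
g(9) = mex{0,1} = 2
g(10) = mex{0,1} = 2
g(11) = mex{1} = 0
g(12) = mex{1,2} = 0
So g(12) = 0.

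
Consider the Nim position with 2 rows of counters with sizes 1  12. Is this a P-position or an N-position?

N-position

Write each in binary and XOR column by column:
  0001  (1)
  1100  (12)
  ----
  1101  (13)
The nim-sum is 13 ≠ 0, so this is an N-position: the player to move can win.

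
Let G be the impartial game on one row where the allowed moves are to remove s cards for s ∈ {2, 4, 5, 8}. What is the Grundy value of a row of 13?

Compute g(0), g(1), … for moves {2, 4, 5, 8}:
k:     0  1  2  3  4  5  6  7  8  9 10 11 12 13
g(k):  0  0  1  1  2  2  3  0  4  1  0  2  1  0
So g(13) = 0.

0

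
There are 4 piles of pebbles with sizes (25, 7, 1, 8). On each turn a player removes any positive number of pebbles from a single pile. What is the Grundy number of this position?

23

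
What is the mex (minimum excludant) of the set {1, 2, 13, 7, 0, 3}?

The values 0, 1, 2, 3 are all present; 4 is the first non-negative integer missing from the set.

4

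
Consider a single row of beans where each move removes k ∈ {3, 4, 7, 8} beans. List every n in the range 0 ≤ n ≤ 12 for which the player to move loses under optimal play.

Grundy values for subtraction set {3, 4, 7, 8}:
g(0) = mex{} = 0
g(1) = mex{} = 0
g(2) = mex{} = 0
g(3) = mex{0} = 1
g(4) = mex{0} = 1
g(5) = mex{0} = 1
g(6) = mex{0,1} = 2
g(7) = mex{0,1} = 2
g(8) = mex{0,1} = 2
g(9) = mex{0,1,2} = 3
g(10) = mex{0,1,2} = 3
g(11) = mex{1,2} = 0
g(12) = mex{1,2,3} = 0
The P-positions (g = 0) in 0..12 are 0, 1, 2, 11, 12.

0, 1, 2, 11, 12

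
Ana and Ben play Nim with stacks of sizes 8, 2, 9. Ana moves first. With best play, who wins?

Ana wins

Bitwise XOR of the heap sizes:
  1000  (8)
  0010  (2)
  1001  (9)
  ----
  0011  (3)
The nim-sum is 3 ≠ 0, so this is an N-position: the player to move can win; Ana has a winning move.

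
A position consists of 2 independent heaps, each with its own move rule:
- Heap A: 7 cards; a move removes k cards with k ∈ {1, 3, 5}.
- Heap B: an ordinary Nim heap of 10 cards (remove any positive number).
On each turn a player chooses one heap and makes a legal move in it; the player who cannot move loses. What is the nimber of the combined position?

11

For heap A, compute g(0), g(1), … with moves {1, 3, 5}:
k:     0  1  2  3  4  5  6  7
g(k):  0  1  0  1  0  1  0  1
So g(7) = 1.
Heap B is a plain Nim heap of size 10, so its Grundy value is 10.
The value of a disjunctive sum is the nim-sum of the parts.
Combined value = 1 XOR 10 = 11.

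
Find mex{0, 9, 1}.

2

The values 0, 1 are all present; 2 is the first non-negative integer missing from the set.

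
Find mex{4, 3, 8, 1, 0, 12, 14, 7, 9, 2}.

5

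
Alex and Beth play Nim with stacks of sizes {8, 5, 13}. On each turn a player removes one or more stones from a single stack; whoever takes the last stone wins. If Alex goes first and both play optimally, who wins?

Beth wins

Nim-sum: 8 XOR 5 XOR 13 = 0.
The nim-sum is 0, so this is a P-position: the player to move is in a losing position under optimal play; Alex is about to move from it and so loses — Beth wins.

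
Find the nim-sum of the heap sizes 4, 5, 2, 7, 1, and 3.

6

Compute the nim-sum pairwise:
4 ^ 5 = 1
1 ^ 2 = 3
3 ^ 7 = 4
4 ^ 1 = 5
5 ^ 3 = 6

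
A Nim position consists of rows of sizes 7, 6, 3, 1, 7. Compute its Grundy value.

Nim-sum: 7 ^ 6 ^ 3 ^ 1 ^ 7 = 4.

4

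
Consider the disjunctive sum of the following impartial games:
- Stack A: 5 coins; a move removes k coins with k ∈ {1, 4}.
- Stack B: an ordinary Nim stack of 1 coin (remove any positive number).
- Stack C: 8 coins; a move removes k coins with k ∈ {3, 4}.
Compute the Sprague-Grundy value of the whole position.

Grundy values for stack A (subtraction set {1, 4}):
k:     0  1  2  3  4  5
g(k):  0  1  0  1  2  0
So g(5) = 0.
Stack B is a plain Nim stack of size 1, so its Grundy value is 1.
Grundy values for stack C (subtraction set {3, 4}):
g(0) = mex{} = 0
g(1) = mex{} = 0
g(2) = mex{} = 0
g(3) = mex{0} = 1
g(4) = mex{0} = 1
g(5) = mex{0} = 1
g(6) = mex{0,1} = 2
g(7) = mex{1} = 0
g(8) = mex{1} = 0
So g(8) = 0.
The value of a disjunctive sum is the nim-sum of the parts.
Combined value = 0 XOR 1 XOR 0 = 1.

1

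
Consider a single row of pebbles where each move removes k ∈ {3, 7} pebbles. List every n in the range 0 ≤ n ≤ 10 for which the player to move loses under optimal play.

Grundy values for subtraction set {3, 7}:
k:     0  1  2  3  4  5  6  7  8  9 10
g(k):  0  0  0  1  1  1  0  2  2  1  0
The P-positions (g = 0) in 0..10 are 0, 1, 2, 6, 10.

0, 1, 2, 6, 10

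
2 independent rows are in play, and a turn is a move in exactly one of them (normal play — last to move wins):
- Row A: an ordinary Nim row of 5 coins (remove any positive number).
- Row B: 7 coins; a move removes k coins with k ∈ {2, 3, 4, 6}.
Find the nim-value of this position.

Row A is a plain Nim row of size 5, so its Grundy value is 5.
Grundy values for row B (subtraction set {2, 3, 4, 6}):
g(0) = mex{} = 0
g(1) = mex{} = 0
g(2) = mex{0} = 1
g(3) = mex{0} = 1
g(4) = mex{0,1} = 2
g(5) = mex{0,1} = 2
g(6) = mex{0,1,2} = 3
g(7) = mex{0,1,2} = 3
So g(7) = 3.
The value of a disjunctive sum is the nim-sum of the parts.
Combined value = 5 XOR 3 = 6.

6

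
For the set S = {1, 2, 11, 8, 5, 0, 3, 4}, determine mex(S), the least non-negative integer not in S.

6

The values 0, 1, 2, 3, 4, 5 are all present; 6 is the first non-negative integer missing from the set.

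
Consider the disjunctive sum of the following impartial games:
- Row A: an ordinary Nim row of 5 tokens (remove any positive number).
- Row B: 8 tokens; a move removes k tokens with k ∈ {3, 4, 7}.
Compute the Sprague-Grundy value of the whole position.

7

Row A is a plain Nim row of size 5, so its Grundy value is 5.
Build the Grundy sequence for row B with g(k) = mex{g(k−s) : s ∈ {3, 4, 7}, s ≤ k}:
k:     0  1  2  3  4  5  6  7  8
g(k):  0  0  0  1  1  1  2  2  2
So g(8) = 2.
The value of a disjunctive sum is the nim-sum of the parts.
Combined value = 5 XOR 2 = 7.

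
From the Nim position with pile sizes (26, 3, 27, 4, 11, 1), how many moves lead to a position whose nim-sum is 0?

In binary:
  11010  (26)
  00011  (3)
  11011  (27)
  00100  (4)
  01011  (11)
  00001  (1)
  -----
  01100  (12)
The overall nim-sum is X = 12. A pile of size p has a winning move iff p XOR X < p (reduce it to p XOR X).
  26: 26 XOR 12 = 22 < 26 — winning move (to 22).
  3: 3 XOR 12 = 15 ≥ 3 — no move.
  27: 27 XOR 12 = 23 < 27 — winning move (to 23).
  4: 4 XOR 12 = 8 ≥ 4 — no move.
  11: 11 XOR 12 = 7 < 11 — winning move (to 7).
  1: 1 XOR 12 = 13 ≥ 1 — no move.
That gives 3 winning moves.

3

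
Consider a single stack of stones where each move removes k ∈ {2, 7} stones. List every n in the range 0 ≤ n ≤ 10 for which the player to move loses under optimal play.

Build the Grundy sequence with g(k) = mex{g(k−s) : s ∈ {2, 7}, s ≤ k}:
g(0) = mex{} = 0
g(1) = mex{} = 0
g(2) = mex{0} = 1
g(3) = mex{0} = 1
g(4) = mex{1} = 0
g(5) = mex{1} = 0
g(6) = mex{0} = 1
g(7) = mex{0} = 1
g(8) = mex{0,1} = 2
g(9) = mex{1} = 0
g(10) = mex{1,2} = 0
The P-positions (g = 0) in 0..10 are 0, 1, 4, 5, 9, 10.

0, 1, 4, 5, 9, 10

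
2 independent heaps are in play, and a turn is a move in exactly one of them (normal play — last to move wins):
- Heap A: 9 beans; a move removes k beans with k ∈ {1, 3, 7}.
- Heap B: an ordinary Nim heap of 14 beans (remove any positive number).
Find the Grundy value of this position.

15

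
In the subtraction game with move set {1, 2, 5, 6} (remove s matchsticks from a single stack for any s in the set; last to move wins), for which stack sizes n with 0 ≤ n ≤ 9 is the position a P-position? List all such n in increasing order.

Grundy values for subtraction set {1, 2, 5, 6}:
k:     0  1  2  3  4  5  6  7  8  9
g(k):  0  1  2  0  1  2  3  0  1  2
The P-positions (g = 0) in 0..9 are 0, 3, 7.

0, 3, 7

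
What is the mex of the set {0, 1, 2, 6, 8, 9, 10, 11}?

The values 0, 1, 2 are all present; 3 is the first non-negative integer missing from the set.

3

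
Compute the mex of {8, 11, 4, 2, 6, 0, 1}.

3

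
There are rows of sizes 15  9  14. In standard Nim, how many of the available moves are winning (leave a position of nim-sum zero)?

3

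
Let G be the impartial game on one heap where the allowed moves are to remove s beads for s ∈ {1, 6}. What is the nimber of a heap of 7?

Grundy values for subtraction set {1, 6}:
g(0) = mex{} = 0
g(1) = mex{0} = 1
g(2) = mex{1} = 0
g(3) = mex{0} = 1
g(4) = mex{1} = 0
g(5) = mex{0} = 1
g(6) = mex{0,1} = 2
g(7) = mex{1,2} = 0
So g(7) = 0.

0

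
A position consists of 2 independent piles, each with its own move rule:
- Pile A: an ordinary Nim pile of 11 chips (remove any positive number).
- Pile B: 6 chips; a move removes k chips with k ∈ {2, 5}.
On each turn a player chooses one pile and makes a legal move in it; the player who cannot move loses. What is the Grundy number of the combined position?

Pile A is a plain Nim pile of size 11, so its Grundy value is 11.
Grundy values for pile B (subtraction set {2, 5}):
k:     0  1  2  3  4  5  6
g(k):  0  0  1  1  0  2  1
So g(6) = 1.
By the Sprague-Grundy theorem, the Grundy value of a sum of independent games is the XOR of the component values.
Combined value = 11 ⊕ 1 = 10.

10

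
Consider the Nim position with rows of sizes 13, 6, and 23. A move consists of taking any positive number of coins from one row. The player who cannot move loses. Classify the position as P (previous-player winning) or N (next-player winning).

N-position

Compute the nim-sum pairwise:
13 XOR 6 = 11
11 XOR 23 = 28
The nim-sum is 28 ≠ 0, so this is an N-position: the player to move can win.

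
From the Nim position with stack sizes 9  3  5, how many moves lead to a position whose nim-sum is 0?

1

Bitwise XOR of the heap sizes:
  1001  (9)
  0011  (3)
  0101  (5)
  ----
  1111  (15)
The overall nim-sum is X = 15. A stack of size p has a winning move iff p XOR X < p (reduce it to p XOR X).
  9: 9 XOR 15 = 6 < 9 — winning move (to 6).
  3: 3 XOR 15 = 12 ≥ 3 — no move.
  5: 5 XOR 15 = 10 ≥ 5 — no move.
That gives 1 winning move.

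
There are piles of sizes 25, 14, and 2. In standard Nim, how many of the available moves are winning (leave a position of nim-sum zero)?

1

Nim-sum: 25 ^ 14 ^ 2 = 21.
The overall nim-sum is X = 21. A pile of size p has a winning move iff p XOR X < p (reduce it to p XOR X).
  25: 25 XOR 21 = 12 < 25 — winning move (to 12).
  14: 14 XOR 21 = 27 ≥ 14 — no move.
  2: 2 XOR 21 = 23 ≥ 2 — no move.
That gives 1 winning move.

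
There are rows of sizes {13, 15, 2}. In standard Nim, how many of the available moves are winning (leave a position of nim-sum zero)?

0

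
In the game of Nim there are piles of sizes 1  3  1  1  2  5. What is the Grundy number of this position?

Nim-sum: 1 ⊕ 3 ⊕ 1 ⊕ 1 ⊕ 2 ⊕ 5 = 5.

5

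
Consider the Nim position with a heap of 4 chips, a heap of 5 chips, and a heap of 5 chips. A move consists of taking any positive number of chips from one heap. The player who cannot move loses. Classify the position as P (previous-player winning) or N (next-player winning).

N-position

Compute the nim-sum pairwise:
4 XOR 5 = 1
1 XOR 5 = 4
The nim-sum is 4 ≠ 0, so this is an N-position: the player to move can win.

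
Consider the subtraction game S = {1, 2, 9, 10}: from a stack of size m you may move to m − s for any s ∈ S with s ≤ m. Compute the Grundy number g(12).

1

Grundy values for subtraction set {1, 2, 9, 10}:
k:     0  1  2  3  4  5  6  7  8  9 10 11 12
g(k):  0  1  2  0  1  2  0  1  2  3  4  0  1
So g(12) = 1.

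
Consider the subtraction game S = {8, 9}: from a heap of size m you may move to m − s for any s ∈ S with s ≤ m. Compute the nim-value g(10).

Build the Grundy sequence with g(k) = mex{g(k−s) : s ∈ {8, 9}, s ≤ k}:
g(0) = mex{} = 0
g(1) = mex{} = 0
g(2) = mex{} = 0
g(3) = mex{} = 0
g(4) = mex{} = 0
g(5) = mex{} = 0
g(6) = mex{} = 0
g(7) = mex{} = 0
g(8) = mex{0} = 1
g(9) = mex{0} = 1
g(10) = mex{0} = 1
So g(10) = 1.

1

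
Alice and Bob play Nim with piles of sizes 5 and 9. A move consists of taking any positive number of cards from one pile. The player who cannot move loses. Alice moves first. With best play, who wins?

Bitwise XOR of the heap sizes:
  0101  (5)
  1001  (9)
  ----
  1100  (12)
The nim-sum is 12 ≠ 0, so this is an N-position: the player to move can win; Alice has a winning move.

Alice wins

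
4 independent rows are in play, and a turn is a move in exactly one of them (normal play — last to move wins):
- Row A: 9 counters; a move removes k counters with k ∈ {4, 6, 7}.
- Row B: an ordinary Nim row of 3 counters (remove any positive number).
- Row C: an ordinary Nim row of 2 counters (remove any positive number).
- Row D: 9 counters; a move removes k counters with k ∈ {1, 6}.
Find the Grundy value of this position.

For row A, compute g(0), g(1), … with moves {4, 6, 7}:
k:     0  1  2  3  4  5  6  7  8  9
g(k):  0  0  0  0  1  1  1  1  2  2
So g(9) = 2.
Row B is a plain Nim row of size 3, so its Grundy value is 3.
Row C is a plain Nim row of size 2, so its Grundy value is 2.
For row D, compute g(0), g(1), … with moves {1, 6}:
g(0) = mex{} = 0
g(1) = mex{0} = 1
g(2) = mex{1} = 0
g(3) = mex{0} = 1
g(4) = mex{1} = 0
g(5) = mex{0} = 1
g(6) = mex{0,1} = 2
g(7) = mex{1,2} = 0
g(8) = mex{0} = 1
g(9) = mex{1} = 0
So g(9) = 0.
By the Sprague-Grundy theorem, the Grundy value of a sum of independent games is the XOR of the component values.
Combined value = 2 ⊕ 3 ⊕ 2 ⊕ 0 = 3.

3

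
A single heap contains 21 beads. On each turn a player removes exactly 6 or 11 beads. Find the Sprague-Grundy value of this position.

0

Build the Grundy sequence with g(k) = mex{g(k−s) : s ∈ {6, 11}, s ≤ k}:
k:     0  1  2  3  4  5  6  7  8  9 10 11 12 13 14 15 16 17 18 19 20 21
g(k):  0  0  0  0  0  0  1  1  1  1  1  1  2  2  2  2  2  0  0  0  0  0
So g(21) = 0.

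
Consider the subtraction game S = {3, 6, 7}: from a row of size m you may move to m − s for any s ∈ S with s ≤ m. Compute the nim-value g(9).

3

Compute g(0), g(1), … for moves {3, 6, 7}:
g(0) = mex{} = 0
g(1) = mex{} = 0
g(2) = mex{} = 0
g(3) = mex{0} = 1
g(4) = mex{0} = 1
g(5) = mex{0} = 1
g(6) = mex{0,1} = 2
g(7) = mex{0,1} = 2
g(8) = mex{0,1} = 2
g(9) = mex{0,1,2} = 3
So g(9) = 3.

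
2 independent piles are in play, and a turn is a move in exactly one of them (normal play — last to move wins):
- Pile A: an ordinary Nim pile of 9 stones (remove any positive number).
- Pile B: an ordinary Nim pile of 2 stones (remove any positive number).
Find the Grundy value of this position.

Pile A is a plain Nim pile of size 9, so its Grundy value is 9.
Pile B is a plain Nim pile of size 2, so its Grundy value is 2.
The value of a disjunctive sum is the nim-sum of the parts.
Combined value = 9 ⊕ 2 = 11.

11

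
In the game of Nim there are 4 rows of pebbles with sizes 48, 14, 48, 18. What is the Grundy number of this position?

28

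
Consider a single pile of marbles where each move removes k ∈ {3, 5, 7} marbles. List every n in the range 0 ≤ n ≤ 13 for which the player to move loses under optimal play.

0, 1, 2, 10, 11, 12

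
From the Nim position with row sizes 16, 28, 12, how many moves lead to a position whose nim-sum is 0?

0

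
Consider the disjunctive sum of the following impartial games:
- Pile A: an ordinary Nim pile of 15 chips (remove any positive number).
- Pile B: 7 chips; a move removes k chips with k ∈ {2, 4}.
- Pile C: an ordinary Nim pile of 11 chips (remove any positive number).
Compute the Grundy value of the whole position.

Pile A is a plain Nim pile of size 15, so its Grundy value is 15.
Build the Grundy sequence for pile B with g(k) = mex{g(k−s) : s ∈ {2, 4}, s ≤ k}:
g(0) = mex{} = 0
g(1) = mex{} = 0
g(2) = mex{0} = 1
g(3) = mex{0} = 1
g(4) = mex{0,1} = 2
g(5) = mex{0,1} = 2
g(6) = mex{1,2} = 0
g(7) = mex{1,2} = 0
So g(7) = 0.
Pile C is a plain Nim pile of size 11, so its Grundy value is 11.
The value of a disjunctive sum is the nim-sum of the parts.
Combined value = 15 ⊕ 0 ⊕ 11 = 4.

4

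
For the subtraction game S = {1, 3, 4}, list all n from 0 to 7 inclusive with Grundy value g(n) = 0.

0, 2, 7

Compute g(0), g(1), … for moves {1, 3, 4}:
k:     0  1  2  3  4  5  6  7
g(k):  0  1  0  1  2  3  2  0
The P-positions (g = 0) in 0..7 are 0, 2, 7.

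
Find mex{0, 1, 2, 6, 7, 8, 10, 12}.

3

The values 0, 1, 2 are all present; 3 is the first non-negative integer missing from the set.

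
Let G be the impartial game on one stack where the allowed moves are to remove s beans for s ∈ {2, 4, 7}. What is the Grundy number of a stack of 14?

1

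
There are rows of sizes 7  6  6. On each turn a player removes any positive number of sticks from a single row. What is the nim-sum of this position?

Nim-sum: 7 XOR 6 XOR 6 = 7.

7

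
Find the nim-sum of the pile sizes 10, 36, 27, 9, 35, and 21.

10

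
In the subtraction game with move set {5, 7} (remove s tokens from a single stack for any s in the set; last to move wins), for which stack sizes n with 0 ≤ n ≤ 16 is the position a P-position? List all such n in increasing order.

Compute g(0), g(1), … for moves {5, 7}:
k:     0  1  2  3  4  5  6  7  8  9 10 11 12 13 14 15 16
g(k):  0  0  0  0  0  1  1  1  1  1  2  2  0  0  0  0  0
The P-positions (g = 0) in 0..16 are 0, 1, 2, 3, 4, 12, 13, 14, 15, 16.

0, 1, 2, 3, 4, 12, 13, 14, 15, 16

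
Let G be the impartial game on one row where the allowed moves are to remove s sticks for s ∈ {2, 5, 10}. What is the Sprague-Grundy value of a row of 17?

1

Compute g(0), g(1), … for moves {2, 5, 10}:
k:     0  1  2  3  4  5  6  7  8  9 10 11 12 13 14 15 16 17
g(k):  0  0  1  1  0  2  1  0  0  1  1  2  2  3  3  0  0  1
So g(17) = 1.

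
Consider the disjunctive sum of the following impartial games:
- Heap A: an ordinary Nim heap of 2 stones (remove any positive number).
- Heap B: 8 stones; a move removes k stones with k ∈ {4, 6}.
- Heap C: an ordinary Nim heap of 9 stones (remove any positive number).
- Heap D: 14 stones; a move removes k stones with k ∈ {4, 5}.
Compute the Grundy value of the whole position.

Heap A is a plain Nim heap of size 2, so its Grundy value is 2.
Build the Grundy sequence for heap B with g(k) = mex{g(k−s) : s ∈ {4, 6}, s ≤ k}:
g(0) = mex{} = 0
g(1) = mex{} = 0
g(2) = mex{} = 0
g(3) = mex{} = 0
g(4) = mex{0} = 1
g(5) = mex{0} = 1
g(6) = mex{0} = 1
g(7) = mex{0} = 1
g(8) = mex{0,1} = 2
So g(8) = 2.
Heap C is a plain Nim heap of size 9, so its Grundy value is 9.
Build the Grundy sequence for heap D with g(k) = mex{g(k−s) : s ∈ {4, 5}, s ≤ k}:
g(0) = mex{} = 0
g(1) = mex{} = 0
g(2) = mex{} = 0
g(3) = mex{} = 0
g(4) = mex{0} = 1
g(5) = mex{0} = 1
g(6) = mex{0} = 1
g(7) = mex{0} = 1
g(8) = mex{0,1} = 2
g(9) = mex{1} = 0
g(10) = mex{1} = 0
g(11) = mex{1} = 0
g(12) = mex{1,2} = 0
g(13) = mex{0,2} = 1
g(14) = mex{0} = 1
So g(14) = 1.
The value of a disjunctive sum is the nim-sum of the parts.
Combined value = 2 ⊕ 2 ⊕ 9 ⊕ 1 = 8.

8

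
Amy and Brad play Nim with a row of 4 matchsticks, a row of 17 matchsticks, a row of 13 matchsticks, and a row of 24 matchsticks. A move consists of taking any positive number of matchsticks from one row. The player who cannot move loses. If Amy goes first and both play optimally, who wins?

Bitwise XOR of the heap sizes:
  00100  (4)
  10001  (17)
  01101  (13)
  11000  (24)
  -----
  00000  (0)
The nim-sum is 0, so this is a P-position: the player to move is in a losing position under optimal play; Amy is about to move from it and so loses — Brad wins.

Brad wins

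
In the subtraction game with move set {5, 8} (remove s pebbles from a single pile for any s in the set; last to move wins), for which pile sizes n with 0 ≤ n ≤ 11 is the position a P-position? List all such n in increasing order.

0, 1, 2, 3, 4

Build the Grundy sequence with g(k) = mex{g(k−s) : s ∈ {5, 8}, s ≤ k}:
k:     0  1  2  3  4  5  6  7  8  9 10 11
g(k):  0  0  0  0  0  1  1  1  1  1  2  2
The P-positions (g = 0) in 0..11 are 0, 1, 2, 3, 4.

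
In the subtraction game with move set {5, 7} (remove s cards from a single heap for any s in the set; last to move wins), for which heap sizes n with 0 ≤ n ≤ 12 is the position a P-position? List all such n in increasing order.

Grundy values for subtraction set {5, 7}:
g(0) = mex{} = 0
g(1) = mex{} = 0
g(2) = mex{} = 0
g(3) = mex{} = 0
g(4) = mex{} = 0
g(5) = mex{0} = 1
g(6) = mex{0} = 1
g(7) = mex{0} = 1
g(8) = mex{0} = 1
g(9) = mex{0} = 1
g(10) = mex{0,1} = 2
g(11) = mex{0,1} = 2
g(12) = mex{1} = 0
The P-positions (g = 0) in 0..12 are 0, 1, 2, 3, 4, 12.

0, 1, 2, 3, 4, 12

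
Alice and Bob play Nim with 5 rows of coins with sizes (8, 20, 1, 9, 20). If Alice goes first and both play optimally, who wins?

Bob wins

Compute the nim-sum pairwise:
8 XOR 20 = 28
28 XOR 1 = 29
29 XOR 9 = 20
20 XOR 20 = 0
The nim-sum is 0, so this is a P-position: the player to move is in a losing position under optimal play; Alice is about to move from it and so loses — Bob wins.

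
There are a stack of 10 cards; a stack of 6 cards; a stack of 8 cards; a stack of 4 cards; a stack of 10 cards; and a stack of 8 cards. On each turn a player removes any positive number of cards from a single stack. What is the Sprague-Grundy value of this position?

In binary:
  1010  (10)
  0110  (6)
  1000  (8)
  0100  (4)
  1010  (10)
  1000  (8)
  ----
  0010  (2)

2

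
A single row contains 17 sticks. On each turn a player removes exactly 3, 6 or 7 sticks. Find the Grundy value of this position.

2

Compute g(0), g(1), … for moves {3, 6, 7}:
k:     0  1  2  3  4  5  6  7  8  9 10 11 12 13 14 15 16 17
g(k):  0  0  0  1  1  1  2  2  2  3  0  0  0  1  1  1  2  2
So g(17) = 2.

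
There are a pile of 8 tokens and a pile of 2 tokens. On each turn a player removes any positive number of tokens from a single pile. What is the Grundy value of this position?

Compute the nim-sum pairwise:
8 ⊕ 2 = 10

10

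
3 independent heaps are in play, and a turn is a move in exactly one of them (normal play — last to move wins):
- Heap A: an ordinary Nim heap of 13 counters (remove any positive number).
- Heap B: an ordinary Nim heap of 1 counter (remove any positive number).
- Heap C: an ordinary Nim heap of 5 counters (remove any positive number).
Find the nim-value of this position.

9

Heap A is a plain Nim heap of size 13, so its Grundy value is 13.
Heap B is a plain Nim heap of size 1, so its Grundy value is 1.
Heap C is a plain Nim heap of size 5, so its Grundy value is 5.
By the Sprague-Grundy theorem, the Grundy value of a sum of independent games is the XOR of the component values.
Combined value = 13 ⊕ 1 ⊕ 5 = 9.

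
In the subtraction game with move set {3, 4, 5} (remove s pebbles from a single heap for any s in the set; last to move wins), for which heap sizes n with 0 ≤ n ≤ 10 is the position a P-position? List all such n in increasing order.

0, 1, 2, 8, 9, 10

Compute g(0), g(1), … for moves {3, 4, 5}:
g(0) = mex{} = 0
g(1) = mex{} = 0
g(2) = mex{} = 0
g(3) = mex{0} = 1
g(4) = mex{0} = 1
g(5) = mex{0} = 1
g(6) = mex{0,1} = 2
g(7) = mex{0,1} = 2
g(8) = mex{1} = 0
g(9) = mex{1,2} = 0
g(10) = mex{1,2} = 0
The P-positions (g = 0) in 0..10 are 0, 1, 2, 8, 9, 10.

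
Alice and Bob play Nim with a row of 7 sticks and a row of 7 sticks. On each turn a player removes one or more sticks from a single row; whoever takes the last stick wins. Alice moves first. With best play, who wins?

Bob wins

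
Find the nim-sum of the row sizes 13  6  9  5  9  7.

9

Compute the nim-sum pairwise:
13 ⊕ 6 = 11
11 ⊕ 9 = 2
2 ⊕ 5 = 7
7 ⊕ 9 = 14
14 ⊕ 7 = 9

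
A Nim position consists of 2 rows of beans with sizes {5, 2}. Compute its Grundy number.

7

Nim-sum: 5 ^ 2 = 7.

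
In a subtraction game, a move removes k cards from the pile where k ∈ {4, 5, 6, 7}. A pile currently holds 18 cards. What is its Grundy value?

Build the Grundy sequence with g(k) = mex{g(k−s) : s ∈ {4, 5, 6, 7}, s ≤ k}:
k:     0  1  2  3  4  5  6  7  8  9 10 11 12 13 14 15 16 17 18
g(k):  0  0  0  0  1  1  1  1  2  2  2  0  0  0  0  1  1  1  1
So g(18) = 1.

1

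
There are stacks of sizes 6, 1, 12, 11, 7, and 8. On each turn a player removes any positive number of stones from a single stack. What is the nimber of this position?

15

Compute the nim-sum pairwise:
6 ^ 1 = 7
7 ^ 12 = 11
11 ^ 11 = 0
0 ^ 7 = 7
7 ^ 8 = 15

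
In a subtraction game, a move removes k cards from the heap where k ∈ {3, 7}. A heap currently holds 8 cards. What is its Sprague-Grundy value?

Build the Grundy sequence with g(k) = mex{g(k−s) : s ∈ {3, 7}, s ≤ k}:
g(0) = mex{} = 0
g(1) = mex{} = 0
g(2) = mex{} = 0
g(3) = mex{0} = 1
g(4) = mex{0} = 1
g(5) = mex{0} = 1
g(6) = mex{1} = 0
g(7) = mex{0,1} = 2
g(8) = mex{0,1} = 2
So g(8) = 2.

2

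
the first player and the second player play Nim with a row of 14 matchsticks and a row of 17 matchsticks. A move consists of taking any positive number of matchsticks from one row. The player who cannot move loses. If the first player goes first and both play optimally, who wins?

the first player wins

Nim-sum: 14 ⊕ 17 = 31.
The nim-sum is 31 ≠ 0, so this is an N-position: the player to move can win; the first player has a winning move.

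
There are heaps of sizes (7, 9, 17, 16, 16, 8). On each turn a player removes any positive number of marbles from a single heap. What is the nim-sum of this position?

23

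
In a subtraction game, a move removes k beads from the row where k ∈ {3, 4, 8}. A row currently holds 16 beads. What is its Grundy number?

1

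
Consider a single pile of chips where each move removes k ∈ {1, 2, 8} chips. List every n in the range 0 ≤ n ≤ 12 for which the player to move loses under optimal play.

0, 3, 6, 9, 12

Build the Grundy sequence with g(k) = mex{g(k−s) : s ∈ {1, 2, 8}, s ≤ k}:
k:     0  1  2  3  4  5  6  7  8  9 10 11 12
g(k):  0  1  2  0  1  2  0  1  2  0  1  2  0
The P-positions (g = 0) in 0..12 are 0, 3, 6, 9, 12.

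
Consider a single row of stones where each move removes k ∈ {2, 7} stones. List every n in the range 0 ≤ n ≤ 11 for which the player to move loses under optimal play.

Compute g(0), g(1), … for moves {2, 7}:
g(0) = mex{} = 0
g(1) = mex{} = 0
g(2) = mex{0} = 1
g(3) = mex{0} = 1
g(4) = mex{1} = 0
g(5) = mex{1} = 0
g(6) = mex{0} = 1
g(7) = mex{0} = 1
g(8) = mex{0,1} = 2
g(9) = mex{1} = 0
g(10) = mex{1,2} = 0
g(11) = mex{0} = 1
The P-positions (g = 0) in 0..11 are 0, 1, 4, 5, 9, 10.

0, 1, 4, 5, 9, 10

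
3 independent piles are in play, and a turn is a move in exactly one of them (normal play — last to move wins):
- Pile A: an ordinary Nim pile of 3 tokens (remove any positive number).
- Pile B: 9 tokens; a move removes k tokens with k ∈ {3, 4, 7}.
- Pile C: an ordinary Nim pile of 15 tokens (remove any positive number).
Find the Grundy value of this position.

Pile A is a plain Nim pile of size 3, so its Grundy value is 3.
For pile B, compute g(0), g(1), … with moves {3, 4, 7}:
g(0) = mex{} = 0
g(1) = mex{} = 0
g(2) = mex{} = 0
g(3) = mex{0} = 1
g(4) = mex{0} = 1
g(5) = mex{0} = 1
g(6) = mex{0,1} = 2
g(7) = mex{0,1} = 2
g(8) = mex{0,1} = 2
g(9) = mex{0,1,2} = 3
So g(9) = 3.
Pile C is a plain Nim pile of size 15, so its Grundy value is 15.
The value of a disjunctive sum is the nim-sum of the parts.
Combined value = 3 ⊕ 3 ⊕ 15 = 15.

15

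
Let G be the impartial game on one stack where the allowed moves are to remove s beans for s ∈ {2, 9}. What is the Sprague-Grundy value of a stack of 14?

1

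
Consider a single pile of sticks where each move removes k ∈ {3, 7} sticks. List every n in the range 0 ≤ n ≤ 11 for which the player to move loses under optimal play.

0, 1, 2, 6, 10, 11

Grundy values for subtraction set {3, 7}:
k:     0  1  2  3  4  5  6  7  8  9 10 11
g(k):  0  0  0  1  1  1  0  2  2  1  0  0
The P-positions (g = 0) in 0..11 are 0, 1, 2, 6, 10, 11.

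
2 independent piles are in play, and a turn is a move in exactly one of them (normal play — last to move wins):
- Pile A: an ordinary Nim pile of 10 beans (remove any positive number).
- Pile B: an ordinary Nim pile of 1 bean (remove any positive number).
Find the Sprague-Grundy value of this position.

Pile A is a plain Nim pile of size 10, so its Grundy value is 10.
Pile B is a plain Nim pile of size 1, so its Grundy value is 1.
The value of a disjunctive sum is the nim-sum of the parts.
Combined value = 10 ⊕ 1 = 11.

11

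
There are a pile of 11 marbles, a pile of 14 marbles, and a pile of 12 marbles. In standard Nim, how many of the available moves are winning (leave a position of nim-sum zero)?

Compute the nim-sum pairwise:
11 ⊕ 14 = 5
5 ⊕ 12 = 9
The overall nim-sum is X = 9. A pile of size p has a winning move iff p XOR X < p (reduce it to p XOR X).
  11: 11 XOR 9 = 2 < 11 — winning move (to 2).
  14: 14 XOR 9 = 7 < 14 — winning move (to 7).
  12: 12 XOR 9 = 5 < 12 — winning move (to 5).
That gives 3 winning moves.

3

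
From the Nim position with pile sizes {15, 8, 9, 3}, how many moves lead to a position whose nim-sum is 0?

3

Compute the nim-sum pairwise:
15 XOR 8 = 7
7 XOR 9 = 14
14 XOR 3 = 13
The overall nim-sum is X = 13. A pile of size p has a winning move iff p XOR X < p (reduce it to p XOR X).
  15: 15 XOR 13 = 2 < 15 — winning move (to 2).
  8: 8 XOR 13 = 5 < 8 — winning move (to 5).
  9: 9 XOR 13 = 4 < 9 — winning move (to 4).
  3: 3 XOR 13 = 14 ≥ 3 — no move.
That gives 3 winning moves.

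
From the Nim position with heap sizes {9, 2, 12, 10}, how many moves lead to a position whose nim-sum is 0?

Nim-sum: 9 ^ 2 ^ 12 ^ 10 = 13.
The overall nim-sum is X = 13. A heap of size p has a winning move iff p XOR X < p (reduce it to p XOR X).
  9: 9 XOR 13 = 4 < 9 — winning move (to 4).
  2: 2 XOR 13 = 15 ≥ 2 — no move.
  12: 12 XOR 13 = 1 < 12 — winning move (to 1).
  10: 10 XOR 13 = 7 < 10 — winning move (to 7).
That gives 3 winning moves.

3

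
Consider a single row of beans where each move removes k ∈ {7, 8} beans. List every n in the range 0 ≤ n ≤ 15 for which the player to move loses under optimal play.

0, 1, 2, 3, 4, 5, 6, 15

Compute g(0), g(1), … for moves {7, 8}:
k:     0  1  2  3  4  5  6  7  8  9 10 11 12 13 14 15
g(k):  0  0  0  0  0  0  0  1  1  1  1  1  1  1  2  0
The P-positions (g = 0) in 0..15 are 0, 1, 2, 3, 4, 5, 6, 15.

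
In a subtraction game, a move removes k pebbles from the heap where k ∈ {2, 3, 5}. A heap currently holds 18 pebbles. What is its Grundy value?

Compute g(0), g(1), … for moves {2, 3, 5}:
k:     0  1  2  3  4  5  6  7  8  9 10 11 12 13 14 15 16 17 18
g(k):  0  0  1  1  2  2  3  0  0  1  1  2  2  3  0  0  1  1  2
So g(18) = 2.

2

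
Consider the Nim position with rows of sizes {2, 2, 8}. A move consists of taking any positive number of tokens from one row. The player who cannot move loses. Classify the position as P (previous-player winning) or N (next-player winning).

N-position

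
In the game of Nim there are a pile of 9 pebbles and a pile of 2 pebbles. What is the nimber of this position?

11

Bitwise XOR of the heap sizes:
  1001  (9)
  0010  (2)
  ----
  1011  (11)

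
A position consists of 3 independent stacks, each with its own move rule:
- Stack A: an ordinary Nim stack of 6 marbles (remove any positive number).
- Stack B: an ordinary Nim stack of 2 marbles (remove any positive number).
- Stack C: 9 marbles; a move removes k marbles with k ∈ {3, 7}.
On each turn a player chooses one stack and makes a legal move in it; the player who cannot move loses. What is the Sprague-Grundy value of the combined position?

Stack A is a plain Nim stack of size 6, so its Grundy value is 6.
Stack B is a plain Nim stack of size 2, so its Grundy value is 2.
Grundy values for stack C (subtraction set {3, 7}):
g(0) = mex{} = 0
g(1) = mex{} = 0
g(2) = mex{} = 0
g(3) = mex{0} = 1
g(4) = mex{0} = 1
g(5) = mex{0} = 1
g(6) = mex{1} = 0
g(7) = mex{0,1} = 2
g(8) = mex{0,1} = 2
g(9) = mex{0} = 1
So g(9) = 1.
By the Sprague-Grundy theorem, the Grundy value of a sum of independent games is the XOR of the component values.
Combined value = 6 XOR 2 XOR 1 = 5.

5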